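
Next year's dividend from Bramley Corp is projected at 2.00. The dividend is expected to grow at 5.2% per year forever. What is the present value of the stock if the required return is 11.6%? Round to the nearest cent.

31.25

Growing perpetuity: P = D₁ / (r − g) = 2.0000 / (0.116 − 0.052) = 31.25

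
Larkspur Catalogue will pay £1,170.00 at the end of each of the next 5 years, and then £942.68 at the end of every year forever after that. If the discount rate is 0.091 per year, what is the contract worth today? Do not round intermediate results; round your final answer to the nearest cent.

PV of 5-year annuity: £1,170.00 × [1 − (1+0.091)^−5] / 0.091 = 4539.10837
Perpetuity value at year 5: £942.68 / 0.091 = 10359.12088
PV of perpetuity: 10359.12088 / (1+0.091)^5 = 6701.91859
Total PV = 4539.10837 + 6701.91859 = 11241.02696

£11241.03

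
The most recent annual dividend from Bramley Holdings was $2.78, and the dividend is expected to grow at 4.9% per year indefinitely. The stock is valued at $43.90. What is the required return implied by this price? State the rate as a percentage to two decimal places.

11.54%

D₁ = $2.78 × 1.049 = $2.9162
P = D₁/(r − g) ⇒ r = D₁/P + g = $2.9162/$43.90 + 0.049 = 0.066429 + 0.049 = 0.115429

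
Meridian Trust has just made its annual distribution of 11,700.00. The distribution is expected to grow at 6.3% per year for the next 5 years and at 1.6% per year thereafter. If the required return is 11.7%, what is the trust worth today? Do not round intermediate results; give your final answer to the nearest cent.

142409.92

D_1 = 12437.10000
D_2 = 13220.63730
D_3 = 14053.53745
D_4 = 14938.91031
D_5 = 15880.06166
Terminal value at year 5: TV = D_5×(1+g_2)/(r−g_2) = 16134.14265/0.101 = 159743.98659
P_0 = D_1/(1+r)^1 + D_2/(1+r)^2 + D_3/(1+r)^3 + D_4/(1+r)^4 + D_5/(1+r)^5 + TV/(1+r)^5
    = 11134.37780 + 10596.09991 + 10083.84441 + 9596.35327 + 9132.42930 + 91866.81356 = 142409.91825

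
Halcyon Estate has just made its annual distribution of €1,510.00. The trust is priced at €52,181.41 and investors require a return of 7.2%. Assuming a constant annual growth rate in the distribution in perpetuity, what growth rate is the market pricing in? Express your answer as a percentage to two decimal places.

4.19%

P = D₀(1+g)/(r−g) ⇒ P(r−g) = D₀(1+g) ⇒ g(P+D₀) = P·r − D₀
g = (P·r − D₀)/(P + D₀) = (€52,181.41×0.072 − €1,510.00) / (€52,181.41 + €1,510.00) = 0.041851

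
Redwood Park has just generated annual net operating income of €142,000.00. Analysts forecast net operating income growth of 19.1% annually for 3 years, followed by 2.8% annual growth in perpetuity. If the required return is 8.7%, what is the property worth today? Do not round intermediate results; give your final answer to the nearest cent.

€3767278.63

D_1 = 169122.00000
D_2 = 201424.30200
D_3 = 239896.34368
Terminal value at year 3: TV = D_3×(1+g_2)/(r−g_2) = 246613.44131/0.059 = 4179888.83568
P_0 = D_1/(1+r)^1 + D_2/(1+r)^2 + D_3/(1+r)^3 + TV/(1+r)^3
    = 155586.01656 + 170471.89119 + 186781.98933 + 3254438.72941 = 3767278.62649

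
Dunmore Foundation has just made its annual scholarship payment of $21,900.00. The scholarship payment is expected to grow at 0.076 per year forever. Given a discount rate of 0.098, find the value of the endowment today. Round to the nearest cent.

D₁ = D₀ × (1 + g) = $21,900.00 × 1.076 = $23,564.4000
Growing perpetuity: P = D₁ / (r − g) = $23,564.4000 / (0.098 − 0.076) = $1,071,109.09

$1071109.09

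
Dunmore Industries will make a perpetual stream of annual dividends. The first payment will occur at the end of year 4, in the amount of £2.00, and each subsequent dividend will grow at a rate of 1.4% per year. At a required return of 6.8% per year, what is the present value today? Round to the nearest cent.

£30.40

Value at end of year 3: C₁ / (r − g) = £2.00 / (0.068 − 0.014) = £37.0370
Discount to today: PV = £37.0370 / (1 + 0.068)^3 = £37.0370 / 1.218186 = £30.40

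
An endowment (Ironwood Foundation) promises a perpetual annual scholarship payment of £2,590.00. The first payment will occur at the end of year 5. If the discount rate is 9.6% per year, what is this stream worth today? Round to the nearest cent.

Value at end of year 4: C / r = £2,590.00 / 0.096 = £26,979.1667
Discount to today: PV = £26,979.1667 / (1 + 0.096)^4 = £26,979.1667 / 1.442920 = £18,697.62

£18697.62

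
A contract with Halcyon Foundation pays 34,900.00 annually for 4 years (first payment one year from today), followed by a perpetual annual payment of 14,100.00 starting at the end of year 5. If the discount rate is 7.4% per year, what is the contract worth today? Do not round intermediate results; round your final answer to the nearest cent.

260362.98

PV of 4-year annuity: 34,900.00 × [1 − (1+0.074)^−4] / 0.074 = 117153.99143
Perpetuity value at year 4: 14,100.00 / 0.074 = 190540.54054
PV of perpetuity: 190540.54054 / (1+0.074)^4 = 143208.98526
Total PV = 117153.99143 + 143208.98526 = 260362.97669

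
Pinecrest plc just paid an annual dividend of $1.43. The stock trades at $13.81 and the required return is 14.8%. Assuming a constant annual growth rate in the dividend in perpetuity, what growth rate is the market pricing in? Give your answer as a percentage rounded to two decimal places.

P = D₀(1+g)/(r−g) ⇒ P(r−g) = D₀(1+g) ⇒ g(P+D₀) = P·r − D₀
g = (P·r − D₀)/(P + D₀) = ($13.81×0.148 − $1.43) / ($13.81 + $1.43) = 0.040281

4.03%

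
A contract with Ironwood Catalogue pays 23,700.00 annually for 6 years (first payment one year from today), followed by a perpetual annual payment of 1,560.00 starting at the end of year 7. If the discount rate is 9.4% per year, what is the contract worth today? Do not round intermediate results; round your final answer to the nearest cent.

PV of 6-year annuity: 23,700.00 × [1 − (1+0.094)^−6] / 0.094 = 105060.21020
Perpetuity value at year 6: 1,560.00 / 0.094 = 16595.74468
PV of perpetuity: 16595.74468 / (1+0.094)^6 = 9680.38907
Total PV = 105060.21020 + 9680.38907 = 114740.59927

114740.60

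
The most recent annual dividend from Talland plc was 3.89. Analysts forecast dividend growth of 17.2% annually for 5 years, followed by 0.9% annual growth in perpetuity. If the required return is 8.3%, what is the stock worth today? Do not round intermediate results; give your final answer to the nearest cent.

D_1 = 4.55908
D_2 = 5.34324
D_3 = 6.26228
D_4 = 7.33939
D_5 = 8.60177
Terminal value at year 5: TV = D_5×(1+g_2)/(r−g_2) = 8.67918/0.074 = 117.28625
P_0 = D_1/(1+r)^1 + D_2/(1+r)^2 + D_3/(1+r)^3 + D_4/(1+r)^4 + D_5/(1+r)^5 + TV/(1+r)^5
    = 4.20968 + 4.55562 + 4.93000 + 5.33514 + 5.77358 + 78.72358 = 103.52761

103.53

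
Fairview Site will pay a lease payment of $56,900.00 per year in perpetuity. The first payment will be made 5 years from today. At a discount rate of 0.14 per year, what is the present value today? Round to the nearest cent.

$240638.34

Value at end of year 4: C / r = $56,900.00 / 0.14 = $406,428.5714
Discount to today: PV = $406,428.5714 / (1 + 0.14)^4 = $406,428.5714 / 1.688960 = $240,638.34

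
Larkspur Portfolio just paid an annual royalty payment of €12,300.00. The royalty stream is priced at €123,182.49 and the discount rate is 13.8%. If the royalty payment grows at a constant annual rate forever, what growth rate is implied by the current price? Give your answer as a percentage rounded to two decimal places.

P = D₀(1+g)/(r−g) ⇒ P(r−g) = D₀(1+g) ⇒ g(P+D₀) = P·r − D₀
g = (P·r − D₀)/(P + D₀) = (€123,182.49×0.138 − €12,300.00) / (€123,182.49 + €12,300.00) = 0.034685

3.47%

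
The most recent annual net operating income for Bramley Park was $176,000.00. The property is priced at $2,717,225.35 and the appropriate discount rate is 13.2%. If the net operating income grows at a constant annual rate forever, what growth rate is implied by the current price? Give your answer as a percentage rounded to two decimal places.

P = D₀(1+g)/(r−g) ⇒ P(r−g) = D₀(1+g) ⇒ g(P+D₀) = P·r − D₀
g = (P·r − D₀)/(P + D₀) = ($2,717,225.35×0.132 − $176,000.00) / ($2,717,225.35 + $176,000.00) = 0.063138

6.31%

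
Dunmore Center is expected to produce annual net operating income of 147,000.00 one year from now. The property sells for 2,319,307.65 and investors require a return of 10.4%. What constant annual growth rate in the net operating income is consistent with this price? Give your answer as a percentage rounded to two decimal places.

4.06%

P = D₁/(r−g) ⇒ g = r − D₁/P = 0.104 − 147,000.00/2,319,307.65 = 0.040619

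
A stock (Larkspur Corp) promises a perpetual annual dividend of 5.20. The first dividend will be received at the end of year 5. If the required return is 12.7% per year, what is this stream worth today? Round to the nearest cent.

Value at end of year 4: C / r = 5.20 / 0.127 = 40.9449
Discount to today: PV = 40.9449 / (1 + 0.127)^4 = 40.9449 / 1.613228 = 25.38

25.38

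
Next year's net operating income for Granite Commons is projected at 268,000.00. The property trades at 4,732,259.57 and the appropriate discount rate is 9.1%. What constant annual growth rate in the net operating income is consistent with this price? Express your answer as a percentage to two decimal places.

P = D₁/(r−g) ⇒ g = r − D₁/P = 0.091 − 268,000.00/4,732,259.57 = 0.034367

3.44%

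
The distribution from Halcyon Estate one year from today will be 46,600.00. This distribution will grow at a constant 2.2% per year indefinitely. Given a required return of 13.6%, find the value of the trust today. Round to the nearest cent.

408771.93

Growing perpetuity: P = D₁ / (r − g) = 46,600.0000 / (0.136 − 0.022) = 408,771.93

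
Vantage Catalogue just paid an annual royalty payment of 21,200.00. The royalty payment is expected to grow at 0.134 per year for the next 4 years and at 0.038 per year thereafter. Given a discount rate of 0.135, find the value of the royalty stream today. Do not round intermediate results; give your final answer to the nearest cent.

310676.78

D_1 = 24040.80000
D_2 = 27262.26720
D_3 = 30915.41100
D_4 = 35058.07608
Terminal value at year 4: TV = D_4×(1+g_2)/(r−g_2) = 36390.28297/0.097 = 375157.55640
P_0 = D_1/(1+r)^1 + D_2/(1+r)^2 + D_3/(1+r)^3 + D_4/(1+r)^4 + TV/(1+r)^4
    = 21181.32159 + 21162.65963 + 21144.01411 + 21125.38503 + 226063.39853 = 310676.77888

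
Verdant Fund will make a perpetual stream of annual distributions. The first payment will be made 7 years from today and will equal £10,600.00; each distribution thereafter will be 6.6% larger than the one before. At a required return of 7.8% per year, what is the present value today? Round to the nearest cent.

£562875.12

Value at end of year 6: C₁ / (r − g) = £10,600.00 / (0.078 − 0.066) = £883,333.3333
Discount to today: PV = £883,333.3333 / (1 + 0.078)^6 = £883,333.3333 / 1.569324 = £562,875.12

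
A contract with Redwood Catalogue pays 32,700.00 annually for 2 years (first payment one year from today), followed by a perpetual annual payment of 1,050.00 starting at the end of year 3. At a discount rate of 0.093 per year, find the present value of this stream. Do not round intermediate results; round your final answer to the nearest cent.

PV of 2-year annuity: 32,700.00 × [1 − (1+0.093)^−2] / 0.093 = 57289.71438
Perpetuity value at year 2: 1,050.00 / 0.093 = 11290.32258
PV of perpetuity: 11290.32258 / (1+0.093)^2 = 9450.74460
Total PV = 57289.71438 + 9450.74460 = 66740.45898

66740.46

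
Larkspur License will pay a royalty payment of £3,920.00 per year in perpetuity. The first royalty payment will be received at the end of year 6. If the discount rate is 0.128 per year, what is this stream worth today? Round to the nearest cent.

Value at end of year 5: C / r = £3,920.00 / 0.128 = £30,625.0000
Discount to today: PV = £30,625.0000 / (1 + 0.128)^5 = £30,625.0000 / 1.826188 = £16,769.90

£16769.90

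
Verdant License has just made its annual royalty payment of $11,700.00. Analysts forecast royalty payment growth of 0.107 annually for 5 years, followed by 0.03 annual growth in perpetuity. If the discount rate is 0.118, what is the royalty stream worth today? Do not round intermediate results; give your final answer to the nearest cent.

D_1 = 12951.90000
D_2 = 14337.75330
D_3 = 15871.89290
D_4 = 17570.18544
D_5 = 19450.19529
Terminal value at year 5: TV = D_5×(1+g_2)/(r−g_2) = 20033.70114/0.088 = 227655.69483
P_0 = D_1/(1+r)^1 + D_2/(1+r)^2 + D_3/(1+r)^3 + D_4/(1+r)^4 + D_5/(1+r)^5 + TV/(1+r)^5
    = 11584.88372 + 11470.90007 + 11358.03791 + 11246.28619 + 11135.63400 + 130337.53433 = 187133.27622

$187133.28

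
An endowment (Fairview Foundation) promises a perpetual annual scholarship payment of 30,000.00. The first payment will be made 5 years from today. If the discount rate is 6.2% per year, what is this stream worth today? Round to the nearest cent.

380392.11

Value at end of year 4: C / r = 30,000.00 / 0.062 = 483,870.9677
Discount to today: PV = 483,870.9677 / (1 + 0.062)^4 = 483,870.9677 / 1.272032 = 380,392.11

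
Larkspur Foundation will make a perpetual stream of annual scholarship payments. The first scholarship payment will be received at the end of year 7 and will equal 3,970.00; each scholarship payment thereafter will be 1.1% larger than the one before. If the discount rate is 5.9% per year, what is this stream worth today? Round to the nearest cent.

58637.24

Value at end of year 6: C₁ / (r − g) = 3,970.00 / (0.059 − 0.011) = 82,708.3333
Discount to today: PV = 82,708.3333 / (1 + 0.059)^6 = 82,708.3333 / 1.410509 = 58,637.24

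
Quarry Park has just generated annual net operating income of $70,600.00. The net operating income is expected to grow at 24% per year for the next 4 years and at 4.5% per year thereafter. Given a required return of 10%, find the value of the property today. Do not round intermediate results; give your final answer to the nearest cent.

D_1 = 87544.00000
D_2 = 108554.56000
D_3 = 134607.65440
D_4 = 166913.49146
Terminal value at year 4: TV = D_4×(1+g_2)/(r−g_2) = 174424.59857/0.055 = 3171356.33766
P_0 = D_1/(1+r)^1 + D_2/(1+r)^2 + D_3/(1+r)^3 + D_4/(1+r)^4 + TV/(1+r)^4
    = 79585.45455 + 89714.51240 + 101132.72307 + 114004.16055 + 2166079.05038 = 2550515.90094

$2550515.90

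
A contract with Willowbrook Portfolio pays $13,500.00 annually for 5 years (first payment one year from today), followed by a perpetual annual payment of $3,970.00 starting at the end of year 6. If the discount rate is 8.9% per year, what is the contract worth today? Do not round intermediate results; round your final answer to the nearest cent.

$81771.50

PV of 5-year annuity: $13,500.00 × [1 − (1+0.089)^−5] / 0.089 = 52646.82279
Perpetuity value at year 5: $3,970.00 / 0.089 = 44606.74157
PV of perpetuity: 44606.74157 / (1+0.089)^5 = 29124.67591
Total PV = 52646.82279 + 29124.67591 = 81771.49870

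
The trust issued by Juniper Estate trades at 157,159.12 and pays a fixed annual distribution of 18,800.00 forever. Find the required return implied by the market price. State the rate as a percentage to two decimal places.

11.96%

P = C/r ⇒ r = C/P = 18,800.00/157,159.12 = 0.119624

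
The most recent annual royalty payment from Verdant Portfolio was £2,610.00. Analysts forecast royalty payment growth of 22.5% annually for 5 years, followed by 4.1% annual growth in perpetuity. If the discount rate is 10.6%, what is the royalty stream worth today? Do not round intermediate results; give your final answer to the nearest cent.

£87593.46

D_1 = 3197.25000
D_2 = 3916.63125
D_3 = 4797.87328
D_4 = 5877.39477
D_5 = 7199.80859
Terminal value at year 5: TV = D_5×(1+g_2)/(r−g_2) = 7495.00074/0.065 = 115307.70377
P_0 = D_1/(1+r)^1 + D_2/(1+r)^2 + D_3/(1+r)^3 + D_4/(1+r)^4 + D_5/(1+r)^5 + TV/(1+r)^5
    = 2890.82278 + 3201.86068 + 3546.36468 + 3927.93556 + 4350.56154 + 69675.91631 = 87593.46155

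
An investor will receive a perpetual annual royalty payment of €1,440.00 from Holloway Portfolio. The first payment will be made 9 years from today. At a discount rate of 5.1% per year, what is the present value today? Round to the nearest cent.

Value at end of year 8: C / r = €1,440.00 / 0.051 = €28,235.2941
Discount to today: PV = €28,235.2941 / (1 + 0.051)^8 = €28,235.2941 / 1.488750 = €18,965.77

€18965.77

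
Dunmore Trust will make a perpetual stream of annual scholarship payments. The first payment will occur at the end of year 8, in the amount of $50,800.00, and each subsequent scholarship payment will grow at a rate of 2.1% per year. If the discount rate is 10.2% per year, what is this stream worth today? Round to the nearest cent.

Value at end of year 7: C₁ / (r − g) = $50,800.00 / (0.102 − 0.021) = $627,160.4938
Discount to today: PV = $627,160.4938 / (1 + 0.102)^7 = $627,160.4938 / 1.973655 = $317,766.08

$317766.08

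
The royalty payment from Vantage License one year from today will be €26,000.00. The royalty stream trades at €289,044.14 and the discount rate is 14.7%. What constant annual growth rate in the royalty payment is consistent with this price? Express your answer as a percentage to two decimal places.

P = D₁/(r−g) ⇒ g = r − D₁/P = 0.147 − €26,000.00/€289,044.14 = 0.057048

5.70%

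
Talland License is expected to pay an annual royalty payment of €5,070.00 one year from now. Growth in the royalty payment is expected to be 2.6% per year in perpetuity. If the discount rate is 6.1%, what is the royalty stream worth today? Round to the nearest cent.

Growing perpetuity: P = D₁ / (r − g) = €5,070.0000 / (0.061 − 0.026) = €144,857.14

€144857.14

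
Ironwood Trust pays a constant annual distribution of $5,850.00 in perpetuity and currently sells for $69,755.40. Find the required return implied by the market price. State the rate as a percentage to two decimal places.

8.39%

P = C/r ⇒ r = C/P = $5,850.00/$69,755.40 = 0.083864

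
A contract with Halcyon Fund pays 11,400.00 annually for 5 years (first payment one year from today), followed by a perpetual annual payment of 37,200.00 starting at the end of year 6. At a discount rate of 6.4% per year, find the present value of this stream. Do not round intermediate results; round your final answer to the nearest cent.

PV of 5-year annuity: 11,400.00 × [1 − (1+0.064)^−5] / 0.064 = 47502.87715
Perpetuity value at year 5: 37,200.00 / 0.064 = 581250.00000
PV of perpetuity: 581250.00000 / (1+0.064)^5 = 426240.61140
Total PV = 47502.87715 + 426240.61140 = 473743.48855

473743.49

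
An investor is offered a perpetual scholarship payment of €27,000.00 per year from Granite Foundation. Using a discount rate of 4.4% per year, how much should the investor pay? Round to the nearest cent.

€613636.36

Level perpetuity: PV = C / r = €27,000.00 / 0.044 = €613,636.36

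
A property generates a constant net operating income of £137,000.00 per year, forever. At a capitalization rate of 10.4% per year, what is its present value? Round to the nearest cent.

Level perpetuity: PV = C / r = £137,000.00 / 0.104 = £1,317,307.69

£1317307.69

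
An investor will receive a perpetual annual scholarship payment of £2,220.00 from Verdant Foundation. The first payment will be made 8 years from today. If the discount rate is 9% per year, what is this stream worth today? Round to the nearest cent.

Value at end of year 7: C / r = £2,220.00 / 0.09 = £24,666.6667
Discount to today: PV = £24,666.6667 / (1 + 0.09)^7 = £24,666.6667 / 1.828039 = £13,493.51

£13493.51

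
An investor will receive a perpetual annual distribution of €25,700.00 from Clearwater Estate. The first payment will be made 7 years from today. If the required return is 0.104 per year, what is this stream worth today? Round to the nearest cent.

€136485.13

Value at end of year 6: C / r = €25,700.00 / 0.104 = €247,115.3846
Discount to today: PV = €247,115.3846 / (1 + 0.104)^6 = €247,115.3846 / 1.810566 = €136,485.13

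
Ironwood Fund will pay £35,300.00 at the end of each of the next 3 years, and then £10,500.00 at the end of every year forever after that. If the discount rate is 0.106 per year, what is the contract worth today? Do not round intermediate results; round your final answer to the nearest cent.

£160084.85

PV of 3-year annuity: £35,300.00 × [1 − (1+0.106)^−3] / 0.106 = 86866.81667
Perpetuity value at year 3: £10,500.00 / 0.106 = 99056.60377
PV of perpetuity: 99056.60377 / (1+0.106)^3 = 73218.03224
Total PV = 86866.81667 + 73218.03224 = 160084.84891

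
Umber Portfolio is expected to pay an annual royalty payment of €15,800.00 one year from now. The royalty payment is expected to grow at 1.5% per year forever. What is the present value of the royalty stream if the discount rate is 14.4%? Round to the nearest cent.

€122480.62

Growing perpetuity: P = D₁ / (r − g) = €15,800.0000 / (0.144 − 0.015) = €122,480.62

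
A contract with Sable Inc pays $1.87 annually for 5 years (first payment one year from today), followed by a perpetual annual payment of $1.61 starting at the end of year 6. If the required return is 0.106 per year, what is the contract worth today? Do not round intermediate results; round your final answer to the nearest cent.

PV of 5-year annuity: $1.87 × [1 − (1+0.106)^−5] / 0.106 = 6.98144
Perpetuity value at year 5: $1.61 / 0.106 = 15.18868
PV of perpetuity: 15.18868 / (1+0.106)^5 = 9.17792
Total PV = 6.98144 + 9.17792 = 16.15936

$16.16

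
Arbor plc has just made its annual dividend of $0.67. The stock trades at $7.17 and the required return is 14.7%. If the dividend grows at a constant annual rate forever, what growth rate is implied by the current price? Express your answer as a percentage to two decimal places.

P = D₀(1+g)/(r−g) ⇒ P(r−g) = D₀(1+g) ⇒ g(P+D₀) = P·r − D₀
g = (P·r − D₀)/(P + D₀) = ($7.17×0.147 − $0.67) / ($7.17 + $0.67) = 0.048978

4.90%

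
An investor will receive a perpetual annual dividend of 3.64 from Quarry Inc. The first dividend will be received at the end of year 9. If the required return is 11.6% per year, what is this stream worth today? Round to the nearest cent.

Value at end of year 8: C / r = 3.64 / 0.116 = 31.3793
Discount to today: PV = 31.3793 / (1 + 0.116)^8 = 31.3793 / 2.406099 = 13.04

13.04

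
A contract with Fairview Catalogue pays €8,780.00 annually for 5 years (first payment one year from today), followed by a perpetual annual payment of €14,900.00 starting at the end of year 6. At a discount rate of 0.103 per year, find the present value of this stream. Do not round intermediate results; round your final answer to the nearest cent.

€121637.29

PV of 5-year annuity: €8,780.00 × [1 − (1+0.103)^−5] / 0.103 = 33029.58838
Perpetuity value at year 5: €14,900.00 / 0.103 = 144660.19417
PV of perpetuity: 144660.19417 / (1+0.103)^5 = 88607.70364
Total PV = 33029.58838 + 88607.70364 = 121637.29202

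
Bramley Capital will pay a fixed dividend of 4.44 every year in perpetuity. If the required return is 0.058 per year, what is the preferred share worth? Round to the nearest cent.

Level perpetuity: PV = C / r = 4.44 / 0.058 = 76.55

76.55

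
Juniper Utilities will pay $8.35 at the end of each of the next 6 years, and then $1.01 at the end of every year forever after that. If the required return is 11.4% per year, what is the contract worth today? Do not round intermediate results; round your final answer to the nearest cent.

PV of 6-year annuity: $8.35 × [1 − (1+0.114)^−6] / 0.114 = 34.92165
Perpetuity value at year 6: $1.01 / 0.114 = 8.85965
PV of perpetuity: 8.85965 / (1+0.114)^6 = 4.63559
Total PV = 34.92165 + 4.63559 = 39.55724

$39.56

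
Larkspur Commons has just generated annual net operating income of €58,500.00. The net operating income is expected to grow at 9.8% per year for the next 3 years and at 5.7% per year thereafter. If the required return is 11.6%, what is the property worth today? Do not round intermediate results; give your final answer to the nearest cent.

€1168043.52

D_1 = 64233.00000
D_2 = 70527.83400
D_3 = 77439.56173
Terminal value at year 3: TV = D_3×(1+g_2)/(r−g_2) = 81853.61675/0.059 = 1387349.43645
P_0 = D_1/(1+r)^1 + D_2/(1+r)^2 + D_3/(1+r)^3 + TV/(1+r)^3
    = 57556.45161 + 56628.12175 + 55714.76495 + 998144.17877 = 1168043.51708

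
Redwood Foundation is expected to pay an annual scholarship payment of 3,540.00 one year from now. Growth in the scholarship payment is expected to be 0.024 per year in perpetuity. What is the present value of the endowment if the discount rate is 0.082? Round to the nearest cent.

61034.48

Growing perpetuity: P = D₁ / (r − g) = 3,540.0000 / (0.082 − 0.024) = 61,034.48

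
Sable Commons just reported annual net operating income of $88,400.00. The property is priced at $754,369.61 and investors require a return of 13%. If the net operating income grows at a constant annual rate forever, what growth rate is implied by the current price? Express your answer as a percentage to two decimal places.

1.15%

P = D₀(1+g)/(r−g) ⇒ P(r−g) = D₀(1+g) ⇒ g(P+D₀) = P·r − D₀
g = (P·r − D₀)/(P + D₀) = ($754,369.61×0.13 − $88,400.00) / ($754,369.61 + $88,400.00) = 0.011472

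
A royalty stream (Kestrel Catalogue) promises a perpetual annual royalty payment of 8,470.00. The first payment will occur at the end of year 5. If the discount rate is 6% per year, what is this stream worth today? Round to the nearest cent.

Value at end of year 4: C / r = 8,470.00 / 0.06 = 141,166.6667
Discount to today: PV = 141,166.6667 / (1 + 0.06)^4 = 141,166.6667 / 1.262477 = 111,817.22

111817.22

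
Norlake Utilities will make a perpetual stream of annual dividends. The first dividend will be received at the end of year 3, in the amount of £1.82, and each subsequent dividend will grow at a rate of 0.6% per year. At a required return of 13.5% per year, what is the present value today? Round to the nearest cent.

Value at end of year 2: C₁ / (r − g) = £1.82 / (0.135 − 0.006) = £14.1085
Discount to today: PV = £14.1085 / (1 + 0.135)^2 = £14.1085 / 1.288225 = £10.95

£10.95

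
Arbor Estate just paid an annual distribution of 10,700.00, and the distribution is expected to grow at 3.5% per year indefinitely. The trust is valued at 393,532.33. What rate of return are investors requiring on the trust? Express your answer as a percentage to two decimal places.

D₁ = 10,700.00 × 1.035 = 11,074.5000
P = D₁/(r − g) ⇒ r = D₁/P + g = 11,074.5000/393,532.33 + 0.035 = 0.028141 + 0.035 = 0.063141

6.31%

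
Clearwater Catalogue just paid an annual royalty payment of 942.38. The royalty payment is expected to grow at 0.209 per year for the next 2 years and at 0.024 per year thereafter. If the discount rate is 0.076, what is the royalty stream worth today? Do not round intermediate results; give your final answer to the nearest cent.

25677.45

D_1 = 1139.33742
D_2 = 1377.45894
Terminal value at year 2: TV = D_2×(1+g_2)/(r−g_2) = 1410.51796/0.052 = 27125.34530
P_0 = D_1/(1+r)^1 + D_2/(1+r)^2 + TV/(1+r)^2
    = 1058.86377 + 1189.74563 + 23428.83709 = 25677.44650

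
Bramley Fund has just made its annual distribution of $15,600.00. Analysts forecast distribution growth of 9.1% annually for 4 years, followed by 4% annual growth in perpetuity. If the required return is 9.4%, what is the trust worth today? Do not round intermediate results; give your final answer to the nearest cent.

$359135.81

D_1 = 17019.60000
D_2 = 18568.38360
D_3 = 20258.10651
D_4 = 22101.59420
Terminal value at year 4: TV = D_4×(1+g_2)/(r−g_2) = 22985.65797/0.054 = 425660.33274
P_0 = D_1/(1+r)^1 + D_2/(1+r)^2 + D_3/(1+r)^3 + D_4/(1+r)^4 + TV/(1+r)^4
    = 15557.22121 + 15514.55972 + 15472.01523 + 15429.58740 + 297162.42393 = 359135.80748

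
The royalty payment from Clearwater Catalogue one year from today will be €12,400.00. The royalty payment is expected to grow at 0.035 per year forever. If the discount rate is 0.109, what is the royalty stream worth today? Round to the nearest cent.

€167567.57

Growing perpetuity: P = D₁ / (r − g) = €12,400.0000 / (0.109 − 0.035) = €167,567.57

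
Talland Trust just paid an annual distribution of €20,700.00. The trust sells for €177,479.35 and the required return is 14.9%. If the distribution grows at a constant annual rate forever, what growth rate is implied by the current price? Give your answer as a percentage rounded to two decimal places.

P = D₀(1+g)/(r−g) ⇒ P(r−g) = D₀(1+g) ⇒ g(P+D₀) = P·r − D₀
g = (P·r − D₀)/(P + D₀) = (€177,479.35×0.149 − €20,700.00) / (€177,479.35 + €20,700.00) = 0.028986

2.90%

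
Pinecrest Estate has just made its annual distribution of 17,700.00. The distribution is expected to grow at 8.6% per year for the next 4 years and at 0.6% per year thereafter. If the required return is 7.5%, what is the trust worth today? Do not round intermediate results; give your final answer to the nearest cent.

D_1 = 19222.20000
D_2 = 20875.30920
D_3 = 22670.58579
D_4 = 24620.25617
Terminal value at year 4: TV = D_4×(1+g_2)/(r−g_2) = 24767.97771/0.069 = 358956.19864
P_0 = D_1/(1+r)^1 + D_2/(1+r)^2 + D_3/(1+r)^3 + D_4/(1+r)^4 + TV/(1+r)^4
    = 17881.11628 + 18064.08584 + 18248.92765 + 18435.66086 + 268786.59171 = 341416.38234

341416.38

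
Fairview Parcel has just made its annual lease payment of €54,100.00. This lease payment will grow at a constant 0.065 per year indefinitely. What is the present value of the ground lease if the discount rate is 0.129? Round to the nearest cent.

D₁ = D₀ × (1 + g) = €54,100.00 × 1.065 = €57,616.5000
Growing perpetuity: P = D₁ / (r − g) = €57,616.5000 / (0.129 − 0.065) = €900,257.81

€900257.81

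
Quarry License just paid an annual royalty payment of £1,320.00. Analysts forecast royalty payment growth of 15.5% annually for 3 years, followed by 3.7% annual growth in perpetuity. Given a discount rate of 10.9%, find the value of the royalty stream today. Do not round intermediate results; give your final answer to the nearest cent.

D_1 = 1524.60000
D_2 = 1760.91300
D_3 = 2033.85451
Terminal value at year 3: TV = D_3×(1+g_2)/(r−g_2) = 2109.10713/0.072 = 29293.15461
P_0 = D_1/(1+r)^1 + D_2/(1+r)^2 + D_3/(1+r)^3 + TV/(1+r)^3
    = 1374.75203 + 1431.77511 + 1491.16343 + 21476.89557 = 25774.58614

£25774.59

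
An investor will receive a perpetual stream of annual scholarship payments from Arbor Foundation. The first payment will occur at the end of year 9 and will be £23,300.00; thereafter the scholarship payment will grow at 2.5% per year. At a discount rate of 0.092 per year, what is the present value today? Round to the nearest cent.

£171988.74

Value at end of year 8: C₁ / (r − g) = £23,300.00 / (0.092 − 0.025) = £347,761.1940
Discount to today: PV = £347,761.1940 / (1 + 0.092)^8 = £347,761.1940 / 2.022000 = £171,988.74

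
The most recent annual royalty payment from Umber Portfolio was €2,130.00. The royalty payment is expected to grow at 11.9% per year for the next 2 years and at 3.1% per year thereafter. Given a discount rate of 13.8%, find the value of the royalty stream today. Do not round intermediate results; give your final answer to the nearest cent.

D_1 = 2383.47000
D_2 = 2667.10293
Terminal value at year 2: TV = D_2×(1+g_2)/(r−g_2) = 2749.78312/0.107 = 25698.90767
P_0 = D_1/(1+r)^1 + D_2/(1+r)^2 + TV/(1+r)^2
    = 2094.43761 + 2059.46897 + 19844.04211 = 23997.94869

€23997.95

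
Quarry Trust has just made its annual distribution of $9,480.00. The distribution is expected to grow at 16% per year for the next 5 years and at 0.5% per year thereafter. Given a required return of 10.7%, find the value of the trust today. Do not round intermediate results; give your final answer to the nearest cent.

D_1 = 10996.80000
D_2 = 12756.28800
D_3 = 14797.29408
D_4 = 17164.86113
D_5 = 19911.23891
Terminal value at year 5: TV = D_5×(1+g_2)/(r−g_2) = 20010.79511/0.102 = 196184.26577
P_0 = D_1/(1+r)^1 + D_2/(1+r)^2 + D_3/(1+r)^3 + D_4/(1+r)^4 + D_5/(1+r)^5 + TV/(1+r)^5
    = 9933.87534 + 10409.48093 + 10907.85717 + 11430.09423 + 11977.33451 + 118011.97241 = 172670.61459

$172670.61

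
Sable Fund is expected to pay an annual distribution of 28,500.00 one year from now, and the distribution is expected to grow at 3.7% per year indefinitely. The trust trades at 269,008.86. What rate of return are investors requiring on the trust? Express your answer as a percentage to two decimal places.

P = D₁/(r − g) ⇒ r = D₁/P + g = 28,500.0000/269,008.86 + 0.037 = 0.105944 + 0.037 = 0.142944

14.29%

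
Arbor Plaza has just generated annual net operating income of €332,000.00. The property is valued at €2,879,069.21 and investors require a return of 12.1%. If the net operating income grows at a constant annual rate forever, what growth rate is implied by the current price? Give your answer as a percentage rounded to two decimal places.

P = D₀(1+g)/(r−g) ⇒ P(r−g) = D₀(1+g) ⇒ g(P+D₀) = P·r − D₀
g = (P·r − D₀)/(P + D₀) = (€2,879,069.21×0.121 − €332,000.00) / (€2,879,069.21 + €332,000.00) = 0.005097

0.51%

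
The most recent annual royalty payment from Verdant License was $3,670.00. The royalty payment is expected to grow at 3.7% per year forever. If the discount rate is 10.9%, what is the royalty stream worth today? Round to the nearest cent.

D₁ = D₀ × (1 + g) = $3,670.00 × 1.037 = $3,805.7900
Growing perpetuity: P = D₁ / (r − g) = $3,805.7900 / (0.109 − 0.037) = $52,858.19

$52858.19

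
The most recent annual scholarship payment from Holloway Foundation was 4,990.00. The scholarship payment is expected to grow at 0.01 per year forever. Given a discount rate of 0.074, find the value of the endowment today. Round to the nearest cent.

D₁ = D₀ × (1 + g) = 4,990.00 × 1.01 = 5,039.9000
Growing perpetuity: P = D₁ / (r − g) = 5,039.9000 / (0.074 − 0.01) = 78,748.44

78748.44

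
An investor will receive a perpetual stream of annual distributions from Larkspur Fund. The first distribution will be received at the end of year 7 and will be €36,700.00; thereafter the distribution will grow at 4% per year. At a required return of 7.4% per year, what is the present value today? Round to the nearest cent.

Value at end of year 6: C₁ / (r − g) = €36,700.00 / (0.074 − 0.04) = €1,079,411.7647
Discount to today: PV = €1,079,411.7647 / (1 + 0.074)^6 = €1,079,411.7647 / 1.534708 = €703,333.75

€703333.75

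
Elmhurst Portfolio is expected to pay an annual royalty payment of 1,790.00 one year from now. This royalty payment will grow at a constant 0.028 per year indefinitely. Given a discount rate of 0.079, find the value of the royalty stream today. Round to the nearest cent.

Growing perpetuity: P = D₁ / (r − g) = 1,790.0000 / (0.079 − 0.028) = 35,098.04

35098.04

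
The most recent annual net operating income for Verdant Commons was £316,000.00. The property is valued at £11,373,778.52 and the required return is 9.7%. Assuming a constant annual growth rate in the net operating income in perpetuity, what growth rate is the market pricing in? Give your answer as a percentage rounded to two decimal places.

6.73%

P = D₀(1+g)/(r−g) ⇒ P(r−g) = D₀(1+g) ⇒ g(P+D₀) = P·r − D₀
g = (P·r − D₀)/(P + D₀) = (£11,373,778.52×0.097 − £316,000.00) / (£11,373,778.52 + £316,000.00) = 0.067346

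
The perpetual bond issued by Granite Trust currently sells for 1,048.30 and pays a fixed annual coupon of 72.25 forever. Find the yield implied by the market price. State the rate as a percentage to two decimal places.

P = C/r ⇒ r = C/P = 72.25/1,048.30 = 0.068921

6.89%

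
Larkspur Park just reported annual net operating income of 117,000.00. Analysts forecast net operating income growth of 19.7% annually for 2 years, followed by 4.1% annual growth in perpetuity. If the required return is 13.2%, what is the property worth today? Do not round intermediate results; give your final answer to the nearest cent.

1751088.34

D_1 = 140049.00000
D_2 = 167638.65300
Terminal value at year 2: TV = D_2×(1+g_2)/(r−g_2) = 174511.83777/0.091 = 1917712.50300
P_0 = D_1/(1+r)^1 + D_2/(1+r)^2 + TV/(1+r)^2
    = 123718.19788 + 130822.15801 + 1496547.98334 = 1751088.33922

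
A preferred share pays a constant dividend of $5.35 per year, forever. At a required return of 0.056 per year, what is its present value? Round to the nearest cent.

$95.54

Level perpetuity: PV = C / r = $5.35 / 0.056 = $95.54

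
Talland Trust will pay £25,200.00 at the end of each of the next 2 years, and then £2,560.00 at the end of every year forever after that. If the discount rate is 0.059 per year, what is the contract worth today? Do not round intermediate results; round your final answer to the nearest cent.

£84956.08

PV of 2-year annuity: £25,200.00 × [1 − (1+0.059)^−2] / 0.059 = 46266.32105
Perpetuity value at year 2: £2,560.00 / 0.059 = 43389.83051
PV of perpetuity: 43389.83051 / (1+0.059)^2 = 38689.75980
Total PV = 46266.32105 + 38689.75980 = 84956.08085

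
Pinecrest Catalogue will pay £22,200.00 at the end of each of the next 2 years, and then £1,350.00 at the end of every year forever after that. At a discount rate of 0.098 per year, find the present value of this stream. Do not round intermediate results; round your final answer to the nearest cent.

£50058.82

PV of 2-year annuity: £22,200.00 × [1 − (1+0.098)^−2] / 0.098 = 38632.58582
Perpetuity value at year 2: £1,350.00 / 0.098 = 13775.51020
PV of perpetuity: 13775.51020 / (1+0.098)^2 = 11426.23134
Total PV = 38632.58582 + 11426.23134 = 50058.81716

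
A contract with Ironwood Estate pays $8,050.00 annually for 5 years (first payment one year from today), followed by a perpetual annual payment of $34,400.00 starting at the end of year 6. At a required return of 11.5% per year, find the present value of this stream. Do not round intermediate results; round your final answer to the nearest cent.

$202956.15

PV of 5-year annuity: $8,050.00 × [1 − (1+0.115)^−5] / 0.115 = 29381.51667
Perpetuity value at year 5: $34,400.00 / 0.115 = 299130.43478
PV of perpetuity: 299130.43478 / (1+0.115)^5 = 173574.63685
Total PV = 29381.51667 + 173574.63685 = 202956.15351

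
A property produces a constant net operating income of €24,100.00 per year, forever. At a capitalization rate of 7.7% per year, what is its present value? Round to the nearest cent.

Level perpetuity: PV = C / r = €24,100.00 / 0.077 = €312,987.01

€312987.01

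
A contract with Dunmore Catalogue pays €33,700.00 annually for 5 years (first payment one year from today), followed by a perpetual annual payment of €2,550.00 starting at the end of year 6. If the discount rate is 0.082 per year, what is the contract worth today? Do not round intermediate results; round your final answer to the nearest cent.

€154817.63

PV of 5-year annuity: €33,700.00 × [1 − (1+0.082)^−5] / 0.082 = 133848.03275
Perpetuity value at year 5: €2,550.00 / 0.082 = 31097.56098
PV of perpetuity: 31097.56098 / (1+0.082)^5 = 20969.59411
Total PV = 133848.03275 + 20969.59411 = 154817.62686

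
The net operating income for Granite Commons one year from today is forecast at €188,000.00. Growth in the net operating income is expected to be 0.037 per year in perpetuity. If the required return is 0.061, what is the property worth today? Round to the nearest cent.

€7833333.33

Growing perpetuity: P = D₁ / (r − g) = €188,000.0000 / (0.061 − 0.037) = €7,833,333.33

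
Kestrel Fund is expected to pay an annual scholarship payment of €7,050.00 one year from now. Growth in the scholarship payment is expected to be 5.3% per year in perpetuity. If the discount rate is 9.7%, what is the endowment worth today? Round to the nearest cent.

€160227.27

Growing perpetuity: P = D₁ / (r − g) = €7,050.0000 / (0.097 − 0.053) = €160,227.27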